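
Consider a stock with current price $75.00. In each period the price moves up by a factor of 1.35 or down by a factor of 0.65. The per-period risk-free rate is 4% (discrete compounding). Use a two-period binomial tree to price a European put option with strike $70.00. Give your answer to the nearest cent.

$8.86

Risk-neutral probability p = (1 + 0.04 − 0.65)/(1.35 − 0.65) = 0.3900/0.7000 = 0.5571
Terminal stock prices: S_uu = 136.7, S_ud = 65.81, S_dd = 31.69
Terminal payoffs (K − S): max(-66.69, 0) = 0, max(4.188, 0) = 4.188, max(38.31, 0) = 38.31
Node u (S = 101.2): V_u = 1/1.04·[0.5571·0.0000 + 0.4429·4.1875] = 1.7831
Node d (S = 48.75): V_d = 1/1.04·[0.5571·4.1875 + 0.4429·38.3125] = 18.5577
Node 0 (S = 75): V_0 = 1/1.04·[0.5571·1.7831 + 0.4429·18.5577] = 8.8576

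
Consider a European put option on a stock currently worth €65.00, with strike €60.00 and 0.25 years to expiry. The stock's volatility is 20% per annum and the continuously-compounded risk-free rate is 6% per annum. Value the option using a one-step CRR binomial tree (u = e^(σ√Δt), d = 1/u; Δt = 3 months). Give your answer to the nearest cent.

CRR parameters: u = e^(σ√Δt) = e^(0.2·√0.25) = 1.1052, d = 1/u = 0.9048
Per-period rate: rΔt = 0.06·0.25 = 0.015, so R = e^0.015 = 1.0151
Risk-neutral probability p = (e^0.015 − 0.9048)/(1.1052 − 0.9048) = 0.1103/0.2003 = 0.5505
Terminal stock prices: S_u = 71.84, S_d = 58.81
Terminal payoffs (K − S): max(-11.84, 0) = 0, max(1.186, 0) = 1.186
Node 0 (S = 65): V_0 = e^(−0.015)·[0.5505·0.0000 + 0.4495·1.1856] = 0.5250

€0.53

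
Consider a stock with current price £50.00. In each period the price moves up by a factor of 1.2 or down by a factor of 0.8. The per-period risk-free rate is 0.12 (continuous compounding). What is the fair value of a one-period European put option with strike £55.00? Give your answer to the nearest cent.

£2.41

Risk-neutral probability p = (e^0.12 − 0.8)/(1.2 − 0.8) = 0.3275/0.4000 = 0.8187
Terminal stock prices: S_u = 60, S_d = 40
Terminal payoffs (K − S): max(-5, 0) = 0, max(15, 0) = 15
Node 0 (S = 50): V_0 = e^(−0.12)·[0.8187·0.0000 + 0.1813·15.0000] = 2.4114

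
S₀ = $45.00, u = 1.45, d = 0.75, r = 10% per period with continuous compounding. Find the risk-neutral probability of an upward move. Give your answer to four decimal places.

p = 0.5074

Risk-neutral probability p = (e^0.1 − 0.75)/(1.45 − 0.75) = 0.3552/0.7000 = 0.5074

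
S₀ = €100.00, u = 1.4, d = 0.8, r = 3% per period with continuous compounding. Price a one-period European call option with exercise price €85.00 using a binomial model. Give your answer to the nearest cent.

€20.50

Risk-neutral probability p = (e^0.03 − 0.8)/(1.4 − 0.8) = 0.2305/0.6000 = 0.3841
Terminal stock prices: S_u = 140, S_d = 80
Terminal payoffs (S − K): max(55, 0) = 55, max(-5, 0) = 0
Node 0 (S = 100): V_0 = e^(−0.03)·[0.3841·55.0000 + 0.6159·0.0000] = 20.5007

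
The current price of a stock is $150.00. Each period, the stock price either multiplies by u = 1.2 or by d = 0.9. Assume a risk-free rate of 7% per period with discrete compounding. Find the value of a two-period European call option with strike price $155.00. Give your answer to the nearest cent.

$20.11

Risk-neutral probability p = (1 + 0.07 − 0.9)/(1.2 − 0.9) = 0.1700/0.3000 = 0.5667
Terminal stock prices: S_uu = 216, S_ud = 162, S_dd = 121.5
Terminal payoffs (S − K): max(61, 0) = 61, max(7, 0) = 7, max(-33.5, 0) = 0
Node u (S = 180): V_u = 1/1.07·[0.5667·61.0000 + 0.4333·7.0000] = 35.1402
Node d (S = 135): V_d = 1/1.07·[0.5667·7.0000 + 0.4333·0.0000] = 3.7072
Node 0 (S = 150): V_0 = 1/1.07·[0.5667·35.1402 + 0.4333·3.7072] = 20.1114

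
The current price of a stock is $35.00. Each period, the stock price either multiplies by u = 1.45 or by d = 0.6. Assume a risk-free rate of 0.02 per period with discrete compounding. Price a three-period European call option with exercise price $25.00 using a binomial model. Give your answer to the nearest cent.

$15.98

Risk-neutral probability p = (1 + 0.02 − 0.6)/(1.45 − 0.6) = 0.4200/0.8500 = 0.4941
Terminal stock prices: S_uuu = 106.7, S_uud = 44.15, S_udd = 18.27, S_ddd = 7.56
Terminal payoffs (S − K): max(81.7, 0) = 81.7, max(19.15, 0) = 19.15, max(-6.73, 0) = 0, max(-17.44, 0) = 0
Node uu (S = 73.59): V_uu = 1/1.02·[0.4941·81.7019 + 0.5059·19.1525] = 49.0777
Node ud (S = 30.45): V_ud = 1/1.02·[0.4941·19.1525 + 0.5059·0.0000] = 9.2780
Node dd (S = 12.6): V_dd = 1/1.02·[0.4941·0.0000 + 0.5059·0.0000] = 0.0000
Node u (S = 50.75): V_u = 1/1.02·[0.4941·49.0777 + 0.5059·9.2780] = 28.3762
Node d (S = 21): V_d = 1/1.02·[0.4941·9.2780 + 0.5059·0.0000] = 4.4945
Node 0 (S = 35): V_0 = 1/1.02·[0.4941·28.3762 + 0.5059·4.4945] = 15.9754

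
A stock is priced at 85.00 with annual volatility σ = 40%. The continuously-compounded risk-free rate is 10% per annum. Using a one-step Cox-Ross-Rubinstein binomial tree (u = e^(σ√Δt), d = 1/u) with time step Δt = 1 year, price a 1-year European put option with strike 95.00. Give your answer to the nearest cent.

CRR parameters: u = e^(σ√Δt) = e^(0.4·√1) = 1.4918, d = 1/u = 0.6703
Per-period rate: rΔt = 0.1·1 = 0.1, so R = e^0.1 = 1.1052
Risk-neutral probability p = (e^0.1 − 0.6703)/(1.4918 − 0.6703) = 0.4349/0.8215 = 0.5293
Terminal stock prices: S_u = 126.8, S_d = 56.98
Terminal payoffs (K − S): max(-31.81, 0) = 0, max(38.02, 0) = 38.02
Node 0 (S = 85): V_0 = e^(−0.1)·[0.5293·0.0000 + 0.4707·38.0228] = 16.1930

16.19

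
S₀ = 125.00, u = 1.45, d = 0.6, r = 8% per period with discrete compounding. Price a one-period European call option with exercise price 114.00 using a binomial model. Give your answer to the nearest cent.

Risk-neutral probability p = (1 + 0.08 − 0.6)/(1.45 − 0.6) = 0.4800/0.8500 = 0.5647
Terminal stock prices: S_u = 181.2, S_d = 75
Terminal payoffs (S − K): max(67.25, 0) = 67.25, max(-39, 0) = 0
Node 0 (S = 125): V_0 = 1/1.08·[0.5647·67.2500 + 0.4353·0.0000] = 35.1634

35.16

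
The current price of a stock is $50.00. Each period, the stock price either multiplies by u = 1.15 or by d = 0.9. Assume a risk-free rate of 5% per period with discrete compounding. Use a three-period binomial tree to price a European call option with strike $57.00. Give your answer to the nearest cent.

$4.49

Risk-neutral probability p = (1 + 0.05 − 0.9)/(1.15 − 0.9) = 0.1500/0.2500 = 0.6000
Terminal stock prices: S_uuu = 76.04, S_uud = 59.51, S_udd = 46.57, S_ddd = 36.45
Terminal payoffs (S − K): max(19.04, 0) = 19.04, max(2.512, 0) = 2.512, max(-10.43, 0) = 0, max(-20.55, 0) = 0
Node uu (S = 66.12): V_uu = 1/1.05·[0.6000·19.0437 + 0.4000·2.5125] = 11.8393
Node ud (S = 51.75): V_ud = 1/1.05·[0.6000·2.5125 + 0.4000·0.0000] = 1.4357
Node dd (S = 40.5): V_dd = 1/1.05·[0.6000·0.0000 + 0.4000·0.0000] = 0.0000
Node u (S = 57.5): V_u = 1/1.05·[0.6000·11.8393 + 0.4000·1.4357] = 7.3122
Node d (S = 45): V_d = 1/1.05·[0.6000·1.4357 + 0.4000·0.0000] = 0.8204
Node 0 (S = 50): V_0 = 1/1.05·[0.6000·7.3122 + 0.4000·0.8204] = 4.4910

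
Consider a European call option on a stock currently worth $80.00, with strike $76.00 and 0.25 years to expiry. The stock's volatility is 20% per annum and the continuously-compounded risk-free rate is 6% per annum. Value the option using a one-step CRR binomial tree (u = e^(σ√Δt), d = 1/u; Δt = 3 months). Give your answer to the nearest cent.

$6.73

CRR parameters: u = e^(σ√Δt) = e^(0.2·√0.25) = 1.1052, d = 1/u = 0.9048
Per-period rate: rΔt = 0.06·0.25 = 0.015, so R = e^0.015 = 1.0151
Risk-neutral probability p = (e^0.015 − 0.9048)/(1.1052 − 0.9048) = 0.1103/0.2003 = 0.5505
Terminal stock prices: S_u = 88.41, S_d = 72.39
Terminal payoffs (S − K): max(12.41, 0) = 12.41, max(-3.613, 0) = 0
Node 0 (S = 80): V_0 = e^(−0.015)·[0.5505·12.4137 + 0.4495·0.0000] = 6.7315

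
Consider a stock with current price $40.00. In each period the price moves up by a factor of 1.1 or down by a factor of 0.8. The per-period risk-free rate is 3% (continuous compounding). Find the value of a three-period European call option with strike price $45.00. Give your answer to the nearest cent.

$3.41

Risk-neutral probability p = (e^0.03 − 0.8)/(1.1 − 0.8) = 0.2305/0.3000 = 0.7682
Terminal stock prices: S_uuu = 53.24, S_uud = 38.72, S_udd = 28.16, S_ddd = 20.48
Terminal payoffs (S − K): max(8.24, 0) = 8.24, max(-6.28, 0) = 0, max(-16.84, 0) = 0, max(-24.52, 0) = 0
Node uu (S = 48.4): V_uu = e^(−0.03)·[0.7682·8.2400 + 0.2318·0.0000] = 6.1427
Node ud (S = 35.2): V_ud = e^(−0.03)·[0.7682·0.0000 + 0.2318·0.0000] = 0.0000
Node dd (S = 25.6): V_dd = e^(−0.03)·[0.7682·0.0000 + 0.2318·0.0000] = 0.0000
Node u (S = 44): V_u = e^(−0.03)·[0.7682·6.1427 + 0.2318·0.0000] = 4.5793
Node d (S = 32): V_d = e^(−0.03)·[0.7682·0.0000 + 0.2318·0.0000] = 0.0000
Node 0 (S = 40): V_0 = e^(−0.03)·[0.7682·4.5793 + 0.2318·0.0000] = 3.4138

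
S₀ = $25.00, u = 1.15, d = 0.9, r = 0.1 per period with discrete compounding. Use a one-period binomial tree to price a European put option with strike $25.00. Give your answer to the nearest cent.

Risk-neutral probability p = (1 + 0.1 − 0.9)/(1.15 − 0.9) = 0.2000/0.2500 = 0.8000
Terminal stock prices: S_u = 28.75, S_d = 22.5
Terminal payoffs (K − S): max(-3.75, 0) = 0, max(2.5, 0) = 2.5
Node 0 (S = 25): V_0 = 1/1.1·[0.8000·0.0000 + 0.2000·2.5000] = 0.4545

$0.45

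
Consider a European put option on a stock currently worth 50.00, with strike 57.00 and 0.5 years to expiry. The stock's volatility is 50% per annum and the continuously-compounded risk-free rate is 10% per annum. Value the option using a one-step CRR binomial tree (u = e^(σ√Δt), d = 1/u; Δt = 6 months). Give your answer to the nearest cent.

CRR parameters: u = e^(σ√Δt) = e^(0.5·√0.5) = 1.4241, d = 1/u = 0.7022
Per-period rate: rΔt = 0.1·0.5 = 0.05, so R = e^0.05 = 1.0513
Risk-neutral probability p = (e^0.05 − 0.7022)/(1.4241 − 0.7022) = 0.3491/0.7219 = 0.4835
Terminal stock prices: S_u = 71.21, S_d = 35.11
Terminal payoffs (K − S): max(-14.21, 0) = 0, max(21.89, 0) = 21.89
Node 0 (S = 50): V_0 = e^(−0.05)·[0.4835·0.0000 + 0.5165·21.8906] = 10.7542

10.75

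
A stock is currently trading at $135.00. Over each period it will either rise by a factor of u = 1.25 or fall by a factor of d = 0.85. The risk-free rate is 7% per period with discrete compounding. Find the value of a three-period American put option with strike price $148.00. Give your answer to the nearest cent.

$16.35

Risk-neutral probability p = (1 + 0.07 − 0.85)/(1.25 − 0.85) = 0.2200/0.4000 = 0.5500
Terminal stock prices: S_uuu = 263.7, S_uud = 179.3, S_udd = 121.9, S_ddd = 82.91
Terminal payoffs (K − S): max(-115.7, 0) = 0, max(-31.3, 0) = 0, max(26.08, 0) = 26.08, max(65.09, 0) = 65.09
Node uu (S = 210.9): continuation = 1/1.07·[0.5500·0.0000 + 0.4500·0.0000] = 0.0000; exercise value = 0.0000 ≤ continuation, so V_uu = 0.0000
Node ud (S = 143.4): continuation = 1/1.07·[0.5500·0.0000 + 0.4500·26.0781] = 10.9674; exercise value = 4.5625 ≤ continuation, so V_ud = 10.9674
Node dd (S = 97.54): continuation = 1/1.07·[0.5500·26.0781 + 0.4500·65.0931] = 40.7803; exercise value = 50.4625 > continuation, so V_dd = 50.4625 (exercise)
Node u (S = 168.8): continuation = 1/1.07·[0.5500·0.0000 + 0.4500·10.9674] = 4.6125; exercise value = 0.0000 ≤ continuation, so V_u = 4.6125
Node d (S = 114.8): continuation = 1/1.07·[0.5500·10.9674 + 0.4500·50.4625] = 26.8600; exercise value = 33.2500 > continuation, so V_d = 33.2500 (exercise)
Node 0 (S = 135): continuation = 1/1.07·[0.5500·4.6125 + 0.4500·33.2500] = 16.3545; exercise value = 13.0000 ≤ continuation, so V_0 = 16.3545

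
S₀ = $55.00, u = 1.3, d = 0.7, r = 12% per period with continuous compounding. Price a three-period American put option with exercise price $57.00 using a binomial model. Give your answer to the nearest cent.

$5.84

Risk-neutral probability p = (e^0.12 − 0.7)/(1.3 − 0.7) = 0.4275/0.6000 = 0.7125
Terminal stock prices: S_uuu = 120.8, S_uud = 65.06, S_udd = 35.03, S_ddd = 18.86
Terminal payoffs (K − S): max(-63.84, 0) = 0, max(-8.065, 0) = 0, max(21.97, 0) = 21.97, max(38.14, 0) = 38.14
Node uu (S = 92.95): continuation = e^(−0.12)·[0.7125·0.0000 + 0.2875·0.0000] = 0.0000; exercise value = 0.0000 ≤ continuation, so V_uu = 0.0000
Node ud (S = 50.05): continuation = e^(−0.12)·[0.7125·0.0000 + 0.2875·21.9650] = 5.6009; exercise value = 6.9500 > continuation, so V_ud = 6.9500 (exercise)
Node dd (S = 26.95): continuation = e^(−0.12)·[0.7125·21.9650 + 0.2875·38.1350] = 23.6045; exercise value = 30.0500 > continuation, so V_dd = 30.0500 (exercise)
Node u (S = 71.5): continuation = e^(−0.12)·[0.7125·0.0000 + 0.2875·6.9500] = 1.7722; exercise value = 0.0000 ≤ continuation, so V_u = 1.7722
Node d (S = 38.5): continuation = e^(−0.12)·[0.7125·6.9500 + 0.2875·30.0500] = 12.0545; exercise value = 18.5000 > continuation, so V_d = 18.5000 (exercise)
Node 0 (S = 55): continuation = e^(−0.12)·[0.7125·1.7722 + 0.2875·18.5000] = 5.8373; exercise value = 2.0000 ≤ continuation, so V_0 = 5.8373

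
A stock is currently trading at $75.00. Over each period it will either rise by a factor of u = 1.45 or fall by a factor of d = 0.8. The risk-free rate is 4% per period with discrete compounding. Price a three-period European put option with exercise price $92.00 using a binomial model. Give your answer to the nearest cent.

$20.73

Risk-neutral probability p = (1 + 0.04 − 0.8)/(1.45 − 0.8) = 0.2400/0.6500 = 0.3692
Terminal stock prices: S_uuu = 228.6, S_uud = 126.2, S_udd = 69.6, S_ddd = 38.4
Terminal payoffs (K − S): max(-136.6, 0) = 0, max(-34.15, 0) = 0, max(22.4, 0) = 22.4, max(53.6, 0) = 53.6
Node uu (S = 157.7): V_uu = 1/1.04·[0.3692·0.0000 + 0.6308·0.0000] = 0.0000
Node ud (S = 87): V_ud = 1/1.04·[0.3692·0.0000 + 0.6308·22.4000] = 13.5858
Node dd (S = 48): V_dd = 1/1.04·[0.3692·22.4000 + 0.6308·53.6000] = 40.4615
Node u (S = 108.8): V_u = 1/1.04·[0.3692·0.0000 + 0.6308·13.5858] = 8.2399
Node d (S = 60): V_d = 1/1.04·[0.3692·13.5858 + 0.6308·40.4615] = 29.3636
Node 0 (S = 75): V_0 = 1/1.04·[0.3692·8.2399 + 0.6308·29.3636] = 20.7347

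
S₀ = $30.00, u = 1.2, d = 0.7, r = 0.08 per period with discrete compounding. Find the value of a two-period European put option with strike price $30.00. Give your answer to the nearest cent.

Risk-neutral probability p = (1 + 0.08 − 0.7)/(1.2 − 0.7) = 0.3800/0.5000 = 0.7600
Terminal stock prices: S_uu = 43.2, S_ud = 25.2, S_dd = 14.7
Terminal payoffs (K − S): max(-13.2, 0) = 0, max(4.8, 0) = 4.8, max(15.3, 0) = 15.3
Node u (S = 36): V_u = 1/1.08·[0.7600·0.0000 + 0.2400·4.8000] = 1.0667
Node d (S = 21): V_d = 1/1.08·[0.7600·4.8000 + 0.2400·15.3000] = 6.7778
Node 0 (S = 30): V_0 = 1/1.08·[0.7600·1.0667 + 0.2400·6.7778] = 2.2568

$2.26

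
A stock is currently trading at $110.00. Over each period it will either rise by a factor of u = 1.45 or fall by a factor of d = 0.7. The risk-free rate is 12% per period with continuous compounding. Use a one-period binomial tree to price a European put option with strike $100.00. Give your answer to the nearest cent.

Risk-neutral probability p = (e^0.12 − 0.7)/(1.45 − 0.7) = 0.4275/0.7500 = 0.5700
Terminal stock prices: S_u = 159.5, S_d = 77
Terminal payoffs (K − S): max(-59.5, 0) = 0, max(23, 0) = 23
Node 0 (S = 110): V_0 = e^(−0.12)·[0.5700·0.0000 + 0.4300·23.0000] = 8.7717

$8.77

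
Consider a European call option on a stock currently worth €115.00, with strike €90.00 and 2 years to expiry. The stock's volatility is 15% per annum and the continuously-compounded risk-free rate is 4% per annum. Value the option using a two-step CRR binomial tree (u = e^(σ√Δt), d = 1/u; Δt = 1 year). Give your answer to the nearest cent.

€32.64

CRR parameters: u = e^(σ√Δt) = e^(0.15·√1) = 1.1618, d = 1/u = 0.8607
Per-period rate: rΔt = 0.04·1 = 0.04, so R = e^0.04 = 1.0408
Risk-neutral probability p = (e^0.04 − 0.8607)/(1.1618 − 0.8607) = 0.1801/0.3011 = 0.5981
Terminal stock prices: S_uu = 155.2, S_ud = 115, S_dd = 85.19
Terminal payoffs (S − K): max(65.23, 0) = 65.23, max(25, 0) = 25, max(-4.806, 0) = 0
Node u (S = 133.6): V_u = e^(−0.04)·[0.5981·65.2338 + 0.4019·25.0000] = 47.1399
Node d (S = 98.98): V_d = e^(−0.04)·[0.5981·25.0000 + 0.4019·0.0000] = 14.3661
Node 0 (S = 115): V_0 = e^(−0.04)·[0.5981·47.1399 + 0.4019·14.3661] = 32.6361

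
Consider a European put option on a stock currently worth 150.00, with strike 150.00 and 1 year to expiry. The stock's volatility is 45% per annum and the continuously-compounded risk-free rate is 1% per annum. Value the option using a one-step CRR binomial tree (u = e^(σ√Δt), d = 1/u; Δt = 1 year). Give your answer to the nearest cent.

32.28

CRR parameters: u = e^(σ√Δt) = e^(0.45·√1) = 1.5683, d = 1/u = 0.6376
Per-period rate: rΔt = 0.01·1 = 0.01, so R = e^0.01 = 1.0101
Risk-neutral probability p = (e^0.01 − 0.6376)/(1.5683 − 0.6376) = 0.3724/0.9307 = 0.4002
Terminal stock prices: S_u = 235.2, S_d = 95.64
Terminal payoffs (K − S): max(-85.25, 0) = 0, max(54.36, 0) = 54.36
Node 0 (S = 150): V_0 = e^(−0.01)·[0.4002·0.0000 + 0.5998·54.3558] = 32.2804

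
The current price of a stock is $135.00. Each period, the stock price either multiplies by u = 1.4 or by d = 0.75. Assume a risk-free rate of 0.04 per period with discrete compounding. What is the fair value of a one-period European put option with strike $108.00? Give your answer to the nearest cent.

Risk-neutral probability p = (1 + 0.04 − 0.75)/(1.4 − 0.75) = 0.2900/0.6500 = 0.4462
Terminal stock prices: S_u = 189, S_d = 101.2
Terminal payoffs (K − S): max(-81, 0) = 0, max(6.75, 0) = 6.75
Node 0 (S = 135): V_0 = 1/1.04·[0.4462·0.0000 + 0.5538·6.7500] = 3.5947

$3.59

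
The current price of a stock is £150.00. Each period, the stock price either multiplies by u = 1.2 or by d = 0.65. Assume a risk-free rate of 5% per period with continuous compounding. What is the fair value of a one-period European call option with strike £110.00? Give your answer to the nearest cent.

Risk-neutral probability p = (e^0.05 − 0.65)/(1.2 − 0.65) = 0.4013/0.5500 = 0.7296
Terminal stock prices: S_u = 180, S_d = 97.5
Terminal payoffs (S − K): max(70, 0) = 70, max(-12.5, 0) = 0
Node 0 (S = 150): V_0 = e^(−0.05)·[0.7296·70.0000 + 0.2704·0.0000] = 48.5801

£48.58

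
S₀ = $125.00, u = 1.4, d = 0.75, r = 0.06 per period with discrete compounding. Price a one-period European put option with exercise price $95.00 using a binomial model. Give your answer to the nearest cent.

Risk-neutral probability p = (1 + 0.06 − 0.75)/(1.4 − 0.75) = 0.3100/0.6500 = 0.4769
Terminal stock prices: S_u = 175, S_d = 93.75
Terminal payoffs (K − S): max(-80, 0) = 0, max(1.25, 0) = 1.25
Node 0 (S = 125): V_0 = 1/1.06·[0.4769·0.0000 + 0.5231·1.2500] = 0.6168

$0.62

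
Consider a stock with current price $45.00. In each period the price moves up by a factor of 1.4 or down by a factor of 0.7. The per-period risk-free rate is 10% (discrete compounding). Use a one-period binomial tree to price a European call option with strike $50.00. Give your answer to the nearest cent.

$6.75

Risk-neutral probability p = (1 + 0.1 − 0.7)/(1.4 − 0.7) = 0.4000/0.7000 = 0.5714
Terminal stock prices: S_u = 63, S_d = 31.5
Terminal payoffs (S − K): max(13, 0) = 13, max(-18.5, 0) = 0
Node 0 (S = 45): V_0 = 1/1.1·[0.5714·13.0000 + 0.4286·0.0000] = 6.7532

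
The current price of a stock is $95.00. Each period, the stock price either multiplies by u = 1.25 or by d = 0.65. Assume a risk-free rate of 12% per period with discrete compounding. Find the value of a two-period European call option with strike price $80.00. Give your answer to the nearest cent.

$33.48

Risk-neutral probability p = (1 + 0.12 − 0.65)/(1.25 − 0.65) = 0.4700/0.6000 = 0.7833
Terminal stock prices: S_uu = 148.4, S_ud = 77.19, S_dd = 40.14
Terminal payoffs (S − K): max(68.44, 0) = 68.44, max(-2.812, 0) = 0, max(-39.86, 0) = 0
Node u (S = 118.8): V_u = 1/1.12·[0.7833·68.4375 + 0.2167·0.0000] = 47.8655
Node d (S = 61.75): V_d = 1/1.12·[0.7833·0.0000 + 0.2167·0.0000] = 0.0000
Node 0 (S = 95): V_0 = 1/1.12·[0.7833·47.8655 + 0.2167·0.0000] = 33.4774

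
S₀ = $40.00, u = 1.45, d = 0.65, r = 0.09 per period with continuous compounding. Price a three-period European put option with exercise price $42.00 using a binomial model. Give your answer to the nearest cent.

Risk-neutral probability p = (e^0.09 − 0.65)/(1.45 − 0.65) = 0.4442/0.8000 = 0.5552
Terminal stock prices: S_uuu = 121.9, S_uud = 54.66, S_udd = 24.51, S_ddd = 10.98
Terminal payoffs (K − S): max(-79.94, 0) = 0, max(-12.66, 0) = 0, max(17.49, 0) = 17.49, max(31.02, 0) = 31.02
Node uu (S = 84.1): V_uu = e^(−0.09)·[0.5552·0.0000 + 0.4448·0.0000] = 0.0000
Node ud (S = 37.7): V_ud = e^(−0.09)·[0.5552·0.0000 + 0.4448·17.4950] = 7.1117
Node dd (S = 16.9): V_dd = e^(−0.09)·[0.5552·17.4950 + 0.4448·31.0150] = 21.4851
Node u (S = 58): V_u = e^(−0.09)·[0.5552·0.0000 + 0.4448·7.1117] = 2.8909
Node d (S = 26): V_d = e^(−0.09)·[0.5552·7.1117 + 0.4448·21.4851] = 12.3424
Node 0 (S = 40): V_0 = e^(−0.09)·[0.5552·2.8909 + 0.4448·12.3424] = 6.4841

$6.48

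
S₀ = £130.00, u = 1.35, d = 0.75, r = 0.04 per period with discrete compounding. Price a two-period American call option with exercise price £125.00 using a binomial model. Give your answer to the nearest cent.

Risk-neutral probability p = (1 + 0.04 − 0.75)/(1.35 − 0.75) = 0.2900/0.6000 = 0.4833
Terminal stock prices: S_uu = 236.9, S_ud = 131.6, S_dd = 73.12
Terminal payoffs (S − K): max(111.9, 0) = 111.9, max(6.625, 0) = 6.625, max(-51.88, 0) = 0
Node u (S = 175.5): continuation = 1/1.04·[0.4833·111.9250 + 0.5167·6.6250] = 55.3077; exercise value = 50.5000 ≤ continuation, so V_u = 55.3077
Node d (S = 97.5): continuation = 1/1.04·[0.4833·6.6250 + 0.5167·0.0000] = 3.0789; exercise value = 0.0000 ≤ continuation, so V_d = 3.0789
Node 0 (S = 130): continuation = 1/1.04·[0.4833·55.3077 + 0.5167·3.0789] = 27.2335; exercise value = 5.0000 ≤ continuation, so V_0 = 27.2335

£27.23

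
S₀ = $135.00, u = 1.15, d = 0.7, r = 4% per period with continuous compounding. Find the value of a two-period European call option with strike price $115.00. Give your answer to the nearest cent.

Risk-neutral probability p = (e^0.04 − 0.7)/(1.15 − 0.7) = 0.3408/0.4500 = 0.7574
Terminal stock prices: S_uu = 178.5, S_ud = 108.7, S_dd = 66.15
Terminal payoffs (S − K): max(63.54, 0) = 63.54, max(-6.325, 0) = 0, max(-48.85, 0) = 0
Node u (S = 155.2): V_u = e^(−0.04)·[0.7574·63.5375 + 0.2426·0.0000] = 46.2338
Node d (S = 94.5): V_d = e^(−0.04)·[0.7574·0.0000 + 0.2426·0.0000] = 0.0000
Node 0 (S = 135): V_0 = e^(−0.04)·[0.7574·46.2338 + 0.2426·0.0000] = 33.6425

$33.64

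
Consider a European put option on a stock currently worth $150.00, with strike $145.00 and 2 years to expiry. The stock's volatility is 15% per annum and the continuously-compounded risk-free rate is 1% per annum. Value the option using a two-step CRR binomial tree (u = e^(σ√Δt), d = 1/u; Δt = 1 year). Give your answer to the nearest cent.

CRR parameters: u = e^(σ√Δt) = e^(0.15·√1) = 1.1618, d = 1/u = 0.8607
Per-period rate: rΔt = 0.01·1 = 0.01, so R = e^0.01 = 1.0101
Risk-neutral probability p = (e^0.01 − 0.8607)/(1.1618 − 0.8607) = 0.1493/0.3011 = 0.4959
Terminal stock prices: S_uu = 202.5, S_ud = 150, S_dd = 111.1
Terminal payoffs (K − S): max(-57.48, 0) = 0, max(-5, 0) = 0, max(33.88, 0) = 33.88
Node u (S = 174.3): V_u = e^(−0.01)·[0.4959·0.0000 + 0.5041·0.0000] = 0.0000
Node d (S = 129.1): V_d = e^(−0.01)·[0.4959·0.0000 + 0.5041·33.8773] = 16.9061
Node 0 (S = 150): V_0 = e^(−0.01)·[0.4959·0.0000 + 0.5041·16.9061] = 8.4368

$8.44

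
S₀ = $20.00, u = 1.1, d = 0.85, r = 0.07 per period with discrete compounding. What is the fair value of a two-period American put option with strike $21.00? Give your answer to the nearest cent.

$1.00

Risk-neutral probability p = (1 + 0.07 − 0.85)/(1.1 − 0.85) = 0.2200/0.2500 = 0.8800
Terminal stock prices: S_uu = 24.2, S_ud = 18.7, S_dd = 14.45
Terminal payoffs (K − S): max(-3.2, 0) = 0, max(2.3, 0) = 2.3, max(6.55, 0) = 6.55
Node u (S = 22): continuation = 1/1.07·[0.8800·0.0000 + 0.1200·2.3000] = 0.2579; exercise value = 0.0000 ≤ continuation, so V_u = 0.2579
Node d (S = 17): continuation = 1/1.07·[0.8800·2.3000 + 0.1200·6.5500] = 2.6262; exercise value = 4.0000 > continuation, so V_d = 4.0000 (exercise)
Node 0 (S = 20): continuation = 1/1.07·[0.8800·0.2579 + 0.1200·4.0000] = 0.6607; exercise value = 1.0000 > continuation, so V_0 = 1.0000 (exercise)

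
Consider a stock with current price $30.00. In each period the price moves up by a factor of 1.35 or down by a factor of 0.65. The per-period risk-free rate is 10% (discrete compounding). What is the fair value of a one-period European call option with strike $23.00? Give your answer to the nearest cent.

$10.23

Risk-neutral probability p = (1 + 0.1 − 0.65)/(1.35 − 0.65) = 0.4500/0.7000 = 0.6429
Terminal stock prices: S_u = 40.5, S_d = 19.5
Terminal payoffs (S − K): max(17.5, 0) = 17.5, max(-3.5, 0) = 0
Node 0 (S = 30): V_0 = 1/1.1·[0.6429·17.5000 + 0.3571·0.0000] = 10.2273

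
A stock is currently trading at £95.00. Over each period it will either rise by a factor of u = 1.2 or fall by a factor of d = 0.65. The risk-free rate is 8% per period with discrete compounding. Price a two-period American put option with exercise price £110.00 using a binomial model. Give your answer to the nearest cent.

Risk-neutral probability p = (1 + 0.08 − 0.65)/(1.2 − 0.65) = 0.4300/0.5500 = 0.7818
Terminal stock prices: S_uu = 136.8, S_ud = 74.1, S_dd = 40.14
Terminal payoffs (K − S): max(-26.8, 0) = 0, max(35.9, 0) = 35.9, max(69.86, 0) = 69.86
Node u (S = 114): continuation = 1/1.08·[0.7818·0.0000 + 0.2182·35.9000] = 7.2525; exercise value = 0.0000 ≤ continuation, so V_u = 7.2525
Node d (S = 61.75): continuation = 1/1.08·[0.7818·35.9000 + 0.2182·69.8625] = 40.1019; exercise value = 48.2500 > continuation, so V_d = 48.2500 (exercise)
Node 0 (S = 95): continuation = 1/1.08·[0.7818·7.2525 + 0.2182·48.2500] = 14.9976; exercise value = 15.0000 > continuation, so V_0 = 15.0000 (exercise)

£15.00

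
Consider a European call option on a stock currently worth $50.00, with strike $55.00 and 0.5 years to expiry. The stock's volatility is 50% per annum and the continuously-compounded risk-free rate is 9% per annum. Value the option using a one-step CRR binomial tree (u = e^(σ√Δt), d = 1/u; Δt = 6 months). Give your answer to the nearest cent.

CRR parameters: u = e^(σ√Δt) = e^(0.5·√0.5) = 1.4241, d = 1/u = 0.7022
Per-period rate: rΔt = 0.09·0.5 = 0.045, so R = e^0.045 = 1.0460
Risk-neutral probability p = (e^0.045 − 0.7022)/(1.4241 − 0.7022) = 0.3438/0.7219 = 0.4763
Terminal stock prices: S_u = 71.21, S_d = 35.11
Terminal payoffs (S − K): max(16.21, 0) = 16.21, max(-19.89, 0) = 0
Node 0 (S = 50): V_0 = e^(−0.045)·[0.4763·16.2060 + 0.5237·0.0000] = 7.3789

$7.38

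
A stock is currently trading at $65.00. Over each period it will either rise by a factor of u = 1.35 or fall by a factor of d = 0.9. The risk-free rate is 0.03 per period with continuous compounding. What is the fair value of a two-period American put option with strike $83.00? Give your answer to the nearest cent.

$18.00

Risk-neutral probability p = (e^0.03 − 0.9)/(1.35 − 0.9) = 0.1305/0.4500 = 0.2899
Terminal stock prices: S_uu = 118.5, S_ud = 78.98, S_dd = 52.65
Terminal payoffs (K − S): max(-35.46, 0) = 0, max(4.025, 0) = 4.025, max(30.35, 0) = 30.35
Node u (S = 87.75): continuation = e^(−0.03)·[0.2899·0.0000 + 0.7101·4.0250] = 2.7737; exercise value = 0.0000 ≤ continuation, so V_u = 2.7737
Node d (S = 58.5): continuation = e^(−0.03)·[0.2899·4.0250 + 0.7101·30.3500] = 22.0470; exercise value = 24.5000 > continuation, so V_d = 24.5000 (exercise)
Node 0 (S = 65): continuation = e^(−0.03)·[0.2899·2.7737 + 0.7101·24.5000] = 17.6636; exercise value = 18.0000 > continuation, so V_0 = 18.0000 (exercise)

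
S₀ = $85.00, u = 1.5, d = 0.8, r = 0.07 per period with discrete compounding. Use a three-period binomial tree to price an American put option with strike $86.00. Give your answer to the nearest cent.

$11.46

Risk-neutral probability p = (1 + 0.07 − 0.8)/(1.5 − 0.8) = 0.2700/0.7000 = 0.3857
Terminal stock prices: S_uuu = 286.9, S_uud = 153, S_udd = 81.6, S_ddd = 43.52
Terminal payoffs (K − S): max(-200.9, 0) = 0, max(-67, 0) = 0, max(4.4, 0) = 4.4, max(42.48, 0) = 42.48
Node uu (S = 191.2): continuation = 1/1.07·[0.3857·0.0000 + 0.6143·0.0000] = 0.0000; exercise value = 0.0000 ≤ continuation, so V_uu = 0.0000
Node ud (S = 102): continuation = 1/1.07·[0.3857·0.0000 + 0.6143·4.4000] = 2.5260; exercise value = 0.0000 ≤ continuation, so V_ud = 2.5260
Node dd (S = 54.4): continuation = 1/1.07·[0.3857·4.4000 + 0.6143·42.4800] = 25.9738; exercise value = 31.6000 > continuation, so V_dd = 31.6000 (exercise)
Node u (S = 127.5): continuation = 1/1.07·[0.3857·0.0000 + 0.6143·2.5260] = 1.4502; exercise value = 0.0000 ≤ continuation, so V_u = 1.4502
Node d (S = 68): continuation = 1/1.07·[0.3857·2.5260 + 0.6143·31.6000] = 19.0521; exercise value = 18.0000 ≤ continuation, so V_d = 19.0521
Node 0 (S = 85): continuation = 1/1.07·[0.3857·1.4502 + 0.6143·19.0521] = 11.4606; exercise value = 1.0000 ≤ continuation, so V_0 = 11.4606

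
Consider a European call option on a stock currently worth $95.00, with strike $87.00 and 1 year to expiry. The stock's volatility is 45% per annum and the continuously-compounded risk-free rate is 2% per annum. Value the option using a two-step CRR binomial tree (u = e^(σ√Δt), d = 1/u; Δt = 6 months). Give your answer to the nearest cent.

CRR parameters: u = e^(σ√Δt) = e^(0.45·√0.5) = 1.3746, d = 1/u = 0.7275
Per-period rate: rΔt = 0.02·0.5 = 0.01, so R = e^0.01 = 1.0101
Risk-neutral probability p = (e^0.01 − 0.7275)/(1.3746 − 0.7275) = 0.2826/0.6472 = 0.4366
Terminal stock prices: S_uu = 179.5, S_ud = 95, S_dd = 50.27
Terminal payoffs (S − K): max(92.52, 0) = 92.52, max(8, 0) = 8, max(-36.73, 0) = 0
Node u (S = 130.6): V_u = e^(−0.01)·[0.4366·92.5176 + 0.5634·8.0000] = 44.4573
Node d (S = 69.11): V_d = e^(−0.01)·[0.4366·8.0000 + 0.5634·0.0000] = 3.4584
Node 0 (S = 95): V_0 = e^(−0.01)·[0.4366·44.4573 + 0.5634·3.4584] = 21.1478

$21.15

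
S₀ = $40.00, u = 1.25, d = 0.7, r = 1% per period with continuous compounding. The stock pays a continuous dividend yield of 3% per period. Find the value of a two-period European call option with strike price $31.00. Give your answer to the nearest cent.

Per-period risk-free factor R = e^0.01 = 1.0101; dividend-adjusted growth = e^(0.01−0.03) = 0.9802.
Risk-neutral probability p = (0.9802 − 0.7)/(1.25 − 0.7) = 0.2802/0.5500 = 0.5095
Terminal stock prices: S_uu = 62.5, S_ud = 35, S_dd = 19.6
Terminal payoffs (S − K): max(31.5, 0) = 31.5, max(4, 0) = 4, max(-11.4, 0) = 0
Node u (S = 50): V_u = e^(−0.01)·[0.5095·31.5000 + 0.4905·4.0000] = 17.8307
Node d (S = 28): V_d = e^(−0.01)·[0.5095·4.0000 + 0.4905·0.0000] = 2.0175
Node 0 (S = 40): V_0 = e^(−0.01)·[0.5095·17.8307 + 0.4905·2.0175] = 9.9734

$9.97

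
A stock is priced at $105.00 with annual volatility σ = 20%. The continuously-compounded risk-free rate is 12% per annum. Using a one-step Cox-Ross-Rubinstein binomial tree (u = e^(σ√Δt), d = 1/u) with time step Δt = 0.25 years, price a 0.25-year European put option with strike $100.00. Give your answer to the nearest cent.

$1.81

CRR parameters: u = e^(σ√Δt) = e^(0.2·√0.25) = 1.1052, d = 1/u = 0.9048
Per-period rate: rΔt = 0.12·0.25 = 0.03, so R = e^0.03 = 1.0305
Risk-neutral probability p = (e^0.03 − 0.9048)/(1.1052 − 0.9048) = 0.1256/0.2003 = 0.6270
Terminal stock prices: S_u = 116, S_d = 95.01
Terminal payoffs (K − S): max(-16.04, 0) = 0, max(4.992, 0) = 4.992
Node 0 (S = 105): V_0 = e^(−0.03)·[0.6270·0.0000 + 0.3730·4.9921] = 1.8068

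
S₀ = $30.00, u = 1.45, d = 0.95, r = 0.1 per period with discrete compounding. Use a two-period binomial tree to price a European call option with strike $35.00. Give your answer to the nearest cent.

Risk-neutral probability p = (1 + 0.1 − 0.95)/(1.45 − 0.95) = 0.1500/0.5000 = 0.3000
Terminal stock prices: S_uu = 63.08, S_ud = 41.32, S_dd = 27.07
Terminal payoffs (S − K): max(28.08, 0) = 28.08, max(6.325, 0) = 6.325, max(-7.925, 0) = 0
Node u (S = 43.5): V_u = 1/1.1·[0.3000·28.0750 + 0.7000·6.3250] = 11.6818
Node d (S = 28.5): V_d = 1/1.1·[0.3000·6.3250 + 0.7000·0.0000] = 1.7250
Node 0 (S = 30): V_0 = 1/1.1·[0.3000·11.6818 + 0.7000·1.7250] = 4.2837

$4.28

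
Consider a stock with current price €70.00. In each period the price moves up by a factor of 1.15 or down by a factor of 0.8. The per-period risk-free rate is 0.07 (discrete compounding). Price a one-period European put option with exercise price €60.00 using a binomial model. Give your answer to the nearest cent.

Risk-neutral probability p = (1 + 0.07 − 0.8)/(1.15 − 0.8) = 0.2700/0.3500 = 0.7714
Terminal stock prices: S_u = 80.5, S_d = 56
Terminal payoffs (K − S): max(-20.5, 0) = 0, max(4, 0) = 4
Node 0 (S = 70): V_0 = 1/1.07·[0.7714·0.0000 + 0.2286·4.0000] = 0.8545

€0.85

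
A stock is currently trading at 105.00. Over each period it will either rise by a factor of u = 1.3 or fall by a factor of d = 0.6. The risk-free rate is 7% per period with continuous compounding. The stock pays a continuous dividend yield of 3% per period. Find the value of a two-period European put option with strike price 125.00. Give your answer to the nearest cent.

Per-period risk-free factor R = e^0.07 = 1.0725; dividend-adjusted growth = e^(0.07−0.03) = 1.0408.
Risk-neutral probability p = (1.0408 − 0.6)/(1.3 − 0.6) = 0.4408/0.7000 = 0.6297
Terminal stock prices: S_uu = 177.5, S_ud = 81.9, S_dd = 37.8
Terminal payoffs (K − S): max(-52.45, 0) = 0, max(43.1, 0) = 43.1, max(87.2, 0) = 87.2
Node u (S = 136.5): V_u = e^(−0.07)·[0.6297·0.0000 + 0.3703·43.1000] = 14.8797
Node d (S = 63): V_d = e^(−0.07)·[0.6297·43.1000 + 0.3703·87.2000] = 55.4112
Node 0 (S = 105): V_0 = e^(−0.07)·[0.6297·14.8797 + 0.3703·55.4112] = 27.8668

27.87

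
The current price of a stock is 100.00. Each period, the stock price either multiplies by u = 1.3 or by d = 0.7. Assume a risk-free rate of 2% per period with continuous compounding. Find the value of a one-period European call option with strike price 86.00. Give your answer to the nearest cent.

Risk-neutral probability p = (e^0.02 − 0.7)/(1.3 − 0.7) = 0.3202/0.6000 = 0.5337
Terminal stock prices: S_u = 130, S_d = 70
Terminal payoffs (S − K): max(44, 0) = 44, max(-16, 0) = 0
Node 0 (S = 100): V_0 = e^(−0.02)·[0.5337·44.0000 + 0.4663·0.0000] = 23.0165

23.02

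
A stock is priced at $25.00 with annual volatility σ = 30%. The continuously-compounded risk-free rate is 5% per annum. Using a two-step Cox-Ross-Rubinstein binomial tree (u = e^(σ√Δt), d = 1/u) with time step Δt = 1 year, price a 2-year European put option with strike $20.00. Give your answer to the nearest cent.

$1.37

CRR parameters: u = e^(σ√Δt) = e^(0.3·√1) = 1.3499, d = 1/u = 0.7408
Per-period rate: rΔt = 0.05·1 = 0.05, so R = e^0.05 = 1.0513
Risk-neutral probability p = (e^0.05 − 0.7408)/(1.3499 − 0.7408) = 0.3105/0.6090 = 0.5097
Terminal stock prices: S_uu = 45.55, S_ud = 25, S_dd = 13.72
Terminal payoffs (K − S): max(-25.55, 0) = 0, max(-5, 0) = 0, max(6.28, 0) = 6.28
Node u (S = 33.75): V_u = e^(−0.05)·[0.5097·0.0000 + 0.4903·0.0000] = 0.0000
Node d (S = 18.52): V_d = e^(−0.05)·[0.5097·0.0000 + 0.4903·6.2797] = 2.9285
Node 0 (S = 25): V_0 = e^(−0.05)·[0.5097·0.0000 + 0.4903·2.9285] = 1.3657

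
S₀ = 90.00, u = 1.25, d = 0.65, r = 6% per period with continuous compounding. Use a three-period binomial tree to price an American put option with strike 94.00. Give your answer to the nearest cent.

14.79

Risk-neutral probability p = (e^0.06 − 0.65)/(1.25 − 0.65) = 0.4118/0.6000 = 0.6864
Terminal stock prices: S_uuu = 175.8, S_uud = 91.41, S_udd = 47.53, S_ddd = 24.72
Terminal payoffs (K − S): max(-81.78, 0) = 0, max(2.594, 0) = 2.594, max(46.47, 0) = 46.47, max(69.28, 0) = 69.28
Node uu (S = 140.6): continuation = e^(−0.06)·[0.6864·0.0000 + 0.3136·2.5938] = 0.7660; exercise value = 0.0000 ≤ continuation, so V_uu = 0.7660
Node ud (S = 73.12): continuation = e^(−0.06)·[0.6864·2.5938 + 0.3136·46.4687] = 15.4009; exercise value = 20.8750 > continuation, so V_ud = 20.8750 (exercise)
Node dd (S = 38.03): continuation = e^(−0.06)·[0.6864·46.4687 + 0.3136·69.2837] = 50.5009; exercise value = 55.9750 > continuation, so V_dd = 55.9750 (exercise)
Node u (S = 112.5): continuation = e^(−0.06)·[0.6864·0.7660 + 0.3136·20.8750] = 6.6605; exercise value = 0.0000 ≤ continuation, so V_u = 6.6605
Node d (S = 58.5): continuation = e^(−0.06)·[0.6864·20.8750 + 0.3136·55.9750] = 30.0259; exercise value = 35.5000 > continuation, so V_d = 35.5000 (exercise)
Node 0 (S = 90): continuation = e^(−0.06)·[0.6864·6.6605 + 0.3136·35.5000] = 14.7901; exercise value = 4.0000 ≤ continuation, so V_0 = 14.7901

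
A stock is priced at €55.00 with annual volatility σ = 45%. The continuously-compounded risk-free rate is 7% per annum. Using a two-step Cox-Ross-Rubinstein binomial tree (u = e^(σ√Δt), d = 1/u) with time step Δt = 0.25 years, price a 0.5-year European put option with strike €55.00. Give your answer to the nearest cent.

CRR parameters: u = e^(σ√Δt) = e^(0.45·√0.25) = 1.2523, d = 1/u = 0.7985
Per-period rate: rΔt = 0.07·0.25 = 0.0175, so R = e^0.0175 = 1.0177
Risk-neutral probability p = (e^0.0175 − 0.7985)/(1.2523 − 0.7985) = 0.2191/0.4538 = 0.4829
Terminal stock prices: S_uu = 86.26, S_ud = 55, S_dd = 35.07
Terminal payoffs (K − S): max(-31.26, 0) = 0, max(0, 0) = 0, max(19.93, 0) = 19.93
Node u (S = 68.88): V_u = e^(−0.0175)·[0.4829·0.0000 + 0.5171·0.0000] = 0.0000
Node d (S = 43.92): V_d = e^(−0.0175)·[0.4829·0.0000 + 0.5171·19.9305] = 10.1275
Node 0 (S = 55): V_0 = e^(−0.0175)·[0.4829·0.0000 + 0.5171·10.1275] = 5.1462

€5.15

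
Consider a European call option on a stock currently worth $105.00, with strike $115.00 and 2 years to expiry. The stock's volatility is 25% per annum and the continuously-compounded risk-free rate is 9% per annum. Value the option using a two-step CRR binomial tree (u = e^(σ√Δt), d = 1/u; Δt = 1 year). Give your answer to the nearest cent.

$18.91

CRR parameters: u = e^(σ√Δt) = e^(0.25·√1) = 1.2840, d = 1/u = 0.7788
Per-period rate: rΔt = 0.09·1 = 0.09, so R = e^0.09 = 1.0942
Risk-neutral probability p = (e^0.09 − 0.7788)/(1.2840 − 0.7788) = 0.3154/0.5052 = 0.6242
Terminal stock prices: S_uu = 173.1, S_ud = 105, S_dd = 63.69
Terminal payoffs (S − K): max(58.12, 0) = 58.12, max(-10, 0) = 0, max(-51.31, 0) = 0
Node u (S = 134.8): V_u = e^(−0.09)·[0.6242·58.1157 + 0.3758·0.0000] = 33.1549
Node d (S = 81.77): V_d = e^(−0.09)·[0.6242·0.0000 + 0.3758·0.0000] = 0.0000
Node 0 (S = 105): V_0 = e^(−0.09)·[0.6242·33.1549 + 0.3758·0.0000] = 18.9148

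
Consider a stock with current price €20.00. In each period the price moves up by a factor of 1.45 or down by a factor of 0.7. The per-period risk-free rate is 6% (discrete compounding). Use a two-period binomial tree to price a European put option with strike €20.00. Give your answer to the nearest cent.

€2.45

Risk-neutral probability p = (1 + 0.06 − 0.7)/(1.45 − 0.7) = 0.3600/0.7500 = 0.4800
Terminal stock prices: S_uu = 42.05, S_ud = 20.3, S_dd = 9.8
Terminal payoffs (K − S): max(-22.05, 0) = 0, max(-0.3, 0) = 0, max(10.2, 0) = 10.2
Node u (S = 29): V_u = 1/1.06·[0.4800·0.0000 + 0.5200·0.0000] = 0.0000
Node d (S = 14): V_d = 1/1.06·[0.4800·0.0000 + 0.5200·10.2000] = 5.0038
Node 0 (S = 20): V_0 = 1/1.06·[0.4800·0.0000 + 0.5200·5.0038] = 2.4547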